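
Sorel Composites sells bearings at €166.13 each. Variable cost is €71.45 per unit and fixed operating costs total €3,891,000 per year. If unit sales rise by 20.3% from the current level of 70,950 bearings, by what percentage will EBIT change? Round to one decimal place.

At 70,950 units, contribution = 70,950 × €94.68 = €6,717,546.00.
Operating income = contribution − fixed costs = €6,717,546.00 − €3,891,000 = €2,826,546.00.
DOL = contribution ÷ EBIT = €6,717,546.00 ÷ €2,826,546.00 = 2.3766.
%ΔEBIT = DOL × %ΔSales = 2.3766 × +20.3% = +48.2%.

+48.2%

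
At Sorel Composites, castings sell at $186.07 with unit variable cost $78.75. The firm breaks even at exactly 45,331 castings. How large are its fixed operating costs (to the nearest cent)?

Each unit contributes $186.07 − $78.75 = $107.32.
Fixed costs = break-even units × CM = 45,331 × $107.32 = $4,864,922.92.

$4,864,922.92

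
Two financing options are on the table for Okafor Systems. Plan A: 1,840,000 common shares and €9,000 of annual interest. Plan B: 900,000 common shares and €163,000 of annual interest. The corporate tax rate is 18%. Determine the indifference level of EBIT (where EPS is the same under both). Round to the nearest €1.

€310,447

Set EPS_A = EPS_B: (EBIT − €9,000)(1 − 0.18) ÷ 1,840,000 = (EBIT − €163,000)(1 − 0.18) ÷ 900,000.
Cancelling (1 − t) and cross-multiplying: 900,000·(EBIT − 9,000) = 1,840,000·(EBIT − 163,000).
EBIT × (1,840,000 − 900,000) = 163,000 × 1,840,000 − 9,000 × 900,000 = 291,820,000,000, so EBIT = 291,820,000,000 ÷ 940,000 = 310,446.81.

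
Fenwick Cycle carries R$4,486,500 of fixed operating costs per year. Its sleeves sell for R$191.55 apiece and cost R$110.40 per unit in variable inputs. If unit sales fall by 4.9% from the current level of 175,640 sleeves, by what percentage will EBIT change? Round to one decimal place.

-7.2%

At 175,640 units, contribution = 175,640 × R$81.15 = R$14,253,186.00.
Operating income = contribution − fixed costs = R$14,253,186.00 − R$4,486,500 = R$9,766,686.00.
DOL = contribution ÷ EBIT = R$14,253,186.00 ÷ R$9,766,686.00 = 1.4594.
Operating income changes by 1.4594 × -4.9% = -7.2%.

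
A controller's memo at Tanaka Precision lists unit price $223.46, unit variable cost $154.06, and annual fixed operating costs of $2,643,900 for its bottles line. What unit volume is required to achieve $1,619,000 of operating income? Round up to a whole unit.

Contribution margin per unit = $223.46 − $154.06 = $69.40.
Required volume = (fixed costs + target profit) ÷ CM = ($2,643,900 + $1,619,000) ÷ $69.40 = 61,425.07, so 61,426 bottles.

61,426 bottles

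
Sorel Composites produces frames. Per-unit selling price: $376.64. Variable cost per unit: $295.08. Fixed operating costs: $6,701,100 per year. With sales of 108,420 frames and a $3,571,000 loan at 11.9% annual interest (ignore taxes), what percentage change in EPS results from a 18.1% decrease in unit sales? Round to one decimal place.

-93.2%

Total contribution margin = 108,420 × $81.56 = $8,842,735.20.
Subtracting fixed costs: EBIT = $8,842,735.20 − $6,701,100 = $2,141,635.20.
Interest = $424,949.00, so EBIT − I = $1,716,686.20.
DCL = total CM / (EBIT − I) = $8,842,735.20 / $1,716,686.20 = 5.1510.
EPS therefore changes by 5.1510 × (-18.1%) = -93.2%.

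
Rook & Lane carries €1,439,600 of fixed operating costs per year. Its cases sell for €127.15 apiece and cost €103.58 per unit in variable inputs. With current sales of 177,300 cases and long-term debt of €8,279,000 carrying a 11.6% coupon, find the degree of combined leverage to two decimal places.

Total contribution margin = 177,300 × €23.57 = €4,178,961.00.
Subtracting fixed costs: EBIT = €4,178,961.00 − €1,439,600 = €2,739,361.00. Interest = €960,364.00.
DOL = €4,178,961.00 ÷ €2,739,361.00 = 1.5255; DFL = €2,739,361.00 ÷ €1,778,997.00 = 1.5398.
Combined leverage = 1.5255 × 1.5398 = 2.3490.

2.35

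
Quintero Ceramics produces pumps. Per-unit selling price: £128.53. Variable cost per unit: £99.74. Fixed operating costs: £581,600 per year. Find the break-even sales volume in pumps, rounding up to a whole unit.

Unit CM = price − variable cost = £128.53 − £99.74 = £28.79.
Break-even volume = fixed costs ÷ CM per unit = £581,600 ÷ £28.79 = 20,201.46, so 20,202 pumps.

20,202 pumps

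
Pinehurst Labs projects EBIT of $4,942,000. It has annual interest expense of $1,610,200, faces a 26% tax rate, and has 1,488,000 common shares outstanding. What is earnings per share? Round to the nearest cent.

$1.66

Pre-tax income = $4,942,000 − $1,610,200.00 = $3,331,800.00.
After tax at 26%: net income = $3,331,800.00 × 0.74 = $2,465,532.00.
Per share: $2,465,532.00 / 1,488,000 shares = $1.66.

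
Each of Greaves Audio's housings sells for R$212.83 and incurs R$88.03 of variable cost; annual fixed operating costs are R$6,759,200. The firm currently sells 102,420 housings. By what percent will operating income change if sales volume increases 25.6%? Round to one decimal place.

+54.3%

Contribution at this volume is 102,420 × R$124.80 = R$12,782,016.00.
EBIT = R$12,782,016.00 − R$6,759,200 = R$6,022,816.00.
DOL = contribution ÷ EBIT = R$12,782,016.00 ÷ R$6,022,816.00 = 2.1223.
Operating income changes by 2.1223 × +25.6% = +54.3%.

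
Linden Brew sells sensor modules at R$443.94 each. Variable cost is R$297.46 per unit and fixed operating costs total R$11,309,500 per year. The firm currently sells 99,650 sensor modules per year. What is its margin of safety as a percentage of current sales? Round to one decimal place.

22.5%

Contribution margin per unit = R$443.94 − R$297.46 = R$146.48. Break-even units = R$11,309,500 ÷ R$146.48 = 77,208.49; break-even revenue = 77,208.49 × R$443.94 = R$34,275,938.22.
Actual sales revenue = 99,650 × R$443.94 = R$44,238,621.00.
Margin of safety = (R$44,238,621.00 − R$34,275,938.22) ÷ R$44,238,621.00 = 22.5%.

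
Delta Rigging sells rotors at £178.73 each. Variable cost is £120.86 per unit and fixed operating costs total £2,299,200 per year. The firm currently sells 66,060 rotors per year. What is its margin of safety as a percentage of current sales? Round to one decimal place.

39.9%

Contribution margin per unit = £178.73 − £120.86 = £57.87. Break-even units = £2,299,200 ÷ £57.87 = 39,730.43; break-even revenue = 39,730.43 × £178.73 = £7,101,019.80.
Current sales = 66,060 × £178.73 = £11,806,903.80.
Margin of safety = (£11,806,903.80 − £7,101,019.80) ÷ £11,806,903.80 = 39.9%.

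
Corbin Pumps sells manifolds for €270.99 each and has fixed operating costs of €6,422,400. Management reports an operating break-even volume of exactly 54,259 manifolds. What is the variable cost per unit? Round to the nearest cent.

At break-even, FC = Q × (P − VC), so P − VC = €6,422,400 ÷ 54,259 = €118.3656.
Variable cost per unit = €270.99 − €118.3656 = €152.62.

€152.62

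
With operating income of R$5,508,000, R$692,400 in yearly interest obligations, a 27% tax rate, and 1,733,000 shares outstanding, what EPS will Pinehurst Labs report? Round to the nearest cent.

Interest = R$692,400.00, so EBT = R$5,508,000 − R$692,400.00 = R$4,815,600.00.
Net income = R$4,815,600.00 × (1 − 0.27) = R$3,515,388.00.
EPS = R$3,515,388.00 ÷ 1,733,000 = R$2.03.

R$2.03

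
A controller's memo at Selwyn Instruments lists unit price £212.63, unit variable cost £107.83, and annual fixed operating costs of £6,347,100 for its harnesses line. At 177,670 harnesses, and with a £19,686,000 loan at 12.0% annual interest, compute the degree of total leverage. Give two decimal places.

1.88

At 177,670 units, contribution = 177,670 × £104.80 = £18,619,816.00.
EBIT = £18,619,816.00 − £6,347,100 = £12,272,716.00. Interest = £2,362,320.00.
DOL = £18,619,816.00 ÷ £12,272,716.00 = 1.5172; DFL = £12,272,716.00 ÷ £9,910,396.00 = 1.2384.
Combined leverage = 1.5172 × 1.2384 = 1.8789.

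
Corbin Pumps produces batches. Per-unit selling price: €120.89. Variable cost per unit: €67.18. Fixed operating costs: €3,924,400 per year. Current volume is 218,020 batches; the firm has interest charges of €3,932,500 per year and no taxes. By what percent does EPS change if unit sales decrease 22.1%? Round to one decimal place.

-67.2%

Total contribution margin = 218,020 × €53.71 = €11,709,854.20.
Subtracting fixed costs: EBIT = €11,709,854.20 − €3,924,400 = €7,785,454.20.
After interest of €3,932,500.00, pre-tax earnings = €3,852,954.20.
DCL = total CM / (EBIT − I) = €11,709,854.20 / €3,852,954.20 = 3.0392.
%ΔEPS = DCL × %ΔSales = 3.0392 × -22.1% = -67.2%.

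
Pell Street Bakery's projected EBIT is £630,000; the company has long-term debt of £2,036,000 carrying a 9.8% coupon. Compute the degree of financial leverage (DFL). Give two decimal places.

Annual interest charges come to £199,528.00.
DFL = EBIT ÷ (EBIT − I) = £630,000 ÷ (£630,000 − £199,528.00) = £630,000 ÷ £430,472.00 = 1.4635.

1.46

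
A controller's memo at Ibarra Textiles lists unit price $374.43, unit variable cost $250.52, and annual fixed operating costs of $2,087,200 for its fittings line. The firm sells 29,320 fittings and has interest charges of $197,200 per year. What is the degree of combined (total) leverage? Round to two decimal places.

Contribution at this volume is 29,320 × $123.91 = $3,633,041.20.
EBIT = $3,633,041.20 − $2,087,200 = $1,545,841.20. Interest = $197,200.00.
DOL = $3,633,041.20 ÷ $1,545,841.20 = 2.3502; DFL = $1,545,841.20 ÷ $1,348,641.20 = 1.1462.
Combined leverage = 2.3502 × 1.1462 = 2.6938.

2.69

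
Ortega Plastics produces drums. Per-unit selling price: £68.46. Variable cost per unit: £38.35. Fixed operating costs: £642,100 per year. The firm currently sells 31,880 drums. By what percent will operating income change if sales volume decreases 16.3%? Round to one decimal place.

-49.2%

Total contribution margin = 31,880 × £30.11 = £959,906.80.
EBIT = £959,906.80 − £642,100 = £317,806.80.
Degree of operating leverage = £959,906.80 / £317,806.80 = 3.0204.
So EBIT moves 3.0204 × (-16.3%) = -49.2%.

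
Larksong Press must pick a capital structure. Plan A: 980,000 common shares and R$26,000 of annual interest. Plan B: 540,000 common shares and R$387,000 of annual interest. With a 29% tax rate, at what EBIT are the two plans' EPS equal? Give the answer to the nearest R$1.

R$830,045

Set EPS_A = EPS_B: (EBIT − R$26,000)(1 − 0.29) ÷ 980,000 = (EBIT − R$387,000)(1 − 0.29) ÷ 540,000.
The (1 − t) factor cancels: (EBIT − 26,000) × 540,000 = (EBIT − 387,000) × 980,000.
Solving, EBIT = (387,000·980,000 − 26,000·540,000) / (980,000 − 540,000) = 365,220,000,000 / 440,000 = 830,045.45.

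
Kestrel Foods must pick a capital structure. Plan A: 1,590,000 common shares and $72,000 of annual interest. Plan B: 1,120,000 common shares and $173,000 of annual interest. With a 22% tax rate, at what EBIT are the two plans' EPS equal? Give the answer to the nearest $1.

$413,681

Set EPS_A = EPS_B: (EBIT − $72,000)(1 − 0.22) ÷ 1,590,000 = (EBIT − $173,000)(1 − 0.22) ÷ 1,120,000.
The (1 − t) factor cancels: (EBIT − 72,000) × 1,120,000 = (EBIT − 173,000) × 1,590,000.
EBIT × (1,590,000 − 1,120,000) = 173,000 × 1,590,000 − 72,000 × 1,120,000 = 194,430,000,000, so EBIT = 194,430,000,000 ÷ 470,000 = 413,680.85.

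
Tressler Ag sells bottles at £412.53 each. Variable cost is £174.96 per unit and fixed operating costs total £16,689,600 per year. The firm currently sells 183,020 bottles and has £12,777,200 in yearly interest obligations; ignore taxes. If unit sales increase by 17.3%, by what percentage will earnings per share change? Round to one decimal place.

+53.7%

Total contribution margin = 183,020 × £237.57 = £43,480,061.40.
EBIT = £43,480,061.40 − £16,689,600 = £26,790,461.40.
Interest = £12,777,200.00, so EBIT − I = £14,013,261.40.
Degree of combined leverage = contribution ÷ (EBIT − I) = £43,480,061.40 ÷ £14,013,261.40 = 3.1028.
EPS therefore changes by 3.1028 × (+17.3%) = +53.7%.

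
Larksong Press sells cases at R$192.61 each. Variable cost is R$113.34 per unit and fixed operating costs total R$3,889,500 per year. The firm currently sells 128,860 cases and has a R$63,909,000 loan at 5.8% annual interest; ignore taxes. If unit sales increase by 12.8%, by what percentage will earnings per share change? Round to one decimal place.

Contribution at this volume is 128,860 × R$79.27 = R$10,214,732.20.
EBIT = R$10,214,732.20 − R$3,889,500 = R$6,325,232.20.
Interest = R$3,706,722.00, so EBIT − I = R$2,618,510.20.
Degree of combined leverage = contribution ÷ (EBIT − I) = R$10,214,732.20 ÷ R$2,618,510.20 = 3.9010.
%ΔEPS = DCL × %ΔSales = 3.9010 × +12.8% = +49.9%.

+49.9%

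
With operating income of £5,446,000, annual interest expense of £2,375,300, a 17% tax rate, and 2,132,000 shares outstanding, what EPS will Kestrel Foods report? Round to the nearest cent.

£1.20

Interest = £2,375,300.00, so EBT = £5,446,000 − £2,375,300.00 = £3,070,700.00.
Net income = £3,070,700.00 × (1 − 0.17) = £2,548,681.00.
EPS = £2,548,681.00 ÷ 2,132,000 = £1.20.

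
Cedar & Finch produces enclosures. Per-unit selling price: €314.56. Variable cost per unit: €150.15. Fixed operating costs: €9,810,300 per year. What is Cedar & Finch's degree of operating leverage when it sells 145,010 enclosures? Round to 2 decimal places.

1.70

Contribution at this volume is 145,010 × €164.41 = €23,841,094.10.
Subtracting fixed costs: EBIT = €23,841,094.10 − €9,810,300 = €14,030,794.10.
So DOL = total CM / EBIT = €23,841,094.10 / €14,030,794.10 = 1.6992.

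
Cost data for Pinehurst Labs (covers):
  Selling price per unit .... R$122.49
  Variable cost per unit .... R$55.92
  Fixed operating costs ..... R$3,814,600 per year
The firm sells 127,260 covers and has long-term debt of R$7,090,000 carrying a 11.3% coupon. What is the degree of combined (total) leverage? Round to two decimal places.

2.20

At 127,260 units, contribution = 127,260 × R$66.57 = R$8,471,698.20.
Operating income = contribution − fixed costs = R$8,471,698.20 − R$3,814,600 = R$4,657,098.20. Interest = R$801,170.00.
DOL = R$8,471,698.20 ÷ R$4,657,098.20 = 1.8191; DFL = R$4,657,098.20 ÷ R$3,855,928.20 = 1.2078.
DCL = DOL × DFL = 1.8191 × 1.2078 = 2.1971.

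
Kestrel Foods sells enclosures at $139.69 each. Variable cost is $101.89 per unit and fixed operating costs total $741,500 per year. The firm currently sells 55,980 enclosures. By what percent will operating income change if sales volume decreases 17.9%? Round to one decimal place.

-27.6%

At 55,980 units, contribution = 55,980 × $37.80 = $2,116,044.00.
EBIT = $2,116,044.00 − $741,500 = $1,374,544.00.
DOL = contribution ÷ EBIT = $2,116,044.00 ÷ $1,374,544.00 = 1.5395.
So EBIT moves 1.5395 × (-17.9%) = -27.6%.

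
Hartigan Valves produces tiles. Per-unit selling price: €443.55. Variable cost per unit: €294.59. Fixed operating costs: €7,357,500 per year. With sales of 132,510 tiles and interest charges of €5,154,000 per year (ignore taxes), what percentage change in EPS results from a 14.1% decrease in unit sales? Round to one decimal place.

Contribution at this volume is 132,510 × €148.96 = €19,738,689.60.
Operating income = contribution − fixed costs = €19,738,689.60 − €7,357,500 = €12,381,189.60.
After interest of €5,154,000.00, pre-tax earnings = €7,227,189.60.
DCL = total CM / (EBIT − I) = €19,738,689.60 / €7,227,189.60 = 2.7312.
EPS therefore changes by 2.7312 × (-14.1%) = -38.5%.

-38.5%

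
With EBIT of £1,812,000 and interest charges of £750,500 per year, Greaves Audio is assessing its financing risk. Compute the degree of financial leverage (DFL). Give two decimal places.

Annual interest charges come to £750,500.00.
Degree of financial leverage = EBIT / (EBIT − interest) = £1,812,000 / £1,061,500.00 = 1.7070.

1.71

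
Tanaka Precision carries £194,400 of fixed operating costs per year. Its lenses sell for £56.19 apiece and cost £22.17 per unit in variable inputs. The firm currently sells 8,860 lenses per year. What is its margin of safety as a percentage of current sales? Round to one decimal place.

35.5%

Unit CM = price − variable cost = £56.19 − £22.17 = £34.02. Break-even units = £194,400 ÷ £34.02 = 5,714.29; break-even revenue = 5,714.29 × £56.19 = £321,085.71.
Actual sales revenue = 8,860 × £56.19 = £497,843.40.
Margin of safety = (£497,843.40 − £321,085.71) ÷ £497,843.40 = 35.5%.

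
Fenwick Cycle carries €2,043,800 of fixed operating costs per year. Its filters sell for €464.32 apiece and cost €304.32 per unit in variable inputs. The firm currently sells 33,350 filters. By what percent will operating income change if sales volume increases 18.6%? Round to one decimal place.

Total contribution margin = 33,350 × €160.00 = €5,336,000.00.
Operating income = contribution − fixed costs = €5,336,000.00 − €2,043,800 = €3,292,200.00.
DOL = contribution ÷ EBIT = €5,336,000.00 ÷ €3,292,200.00 = 1.6208.
Operating income changes by 1.6208 × +18.6% = +30.1%.

+30.1%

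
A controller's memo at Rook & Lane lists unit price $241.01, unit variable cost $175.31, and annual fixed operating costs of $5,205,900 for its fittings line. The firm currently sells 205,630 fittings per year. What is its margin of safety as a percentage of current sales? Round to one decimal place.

Contribution margin per unit = $241.01 − $175.31 = $65.70. Break-even units = $5,205,900 ÷ $65.70 = 79,237.44; break-even revenue = 79,237.44 × $241.01 = $19,097,016.12.
Actual sales revenue = 205,630 × $241.01 = $49,558,886.30.
Margin of safety = ($49,558,886.30 − $19,097,016.12) ÷ $49,558,886.30 = 61.5%.

61.5%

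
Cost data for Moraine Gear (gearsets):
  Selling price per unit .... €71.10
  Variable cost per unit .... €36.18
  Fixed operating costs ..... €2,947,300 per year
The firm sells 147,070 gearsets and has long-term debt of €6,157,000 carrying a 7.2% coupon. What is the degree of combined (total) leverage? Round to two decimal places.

2.94

Total contribution margin = 147,070 × €34.92 = €5,135,684.40.
Operating income = contribution − fixed costs = €5,135,684.40 − €2,947,300 = €2,188,384.40. Interest = €443,304.00.
DOL = €5,135,684.40 ÷ €2,188,384.40 = 2.3468; DFL = €2,188,384.40 ÷ €1,745,080.40 = 1.2540.
DCL = DOL × DFL = 2.3468 × 1.2540 = 2.9429.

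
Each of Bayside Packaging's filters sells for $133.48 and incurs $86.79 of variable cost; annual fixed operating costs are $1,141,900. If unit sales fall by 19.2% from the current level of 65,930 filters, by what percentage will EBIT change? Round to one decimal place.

At 65,930 units, contribution = 65,930 × $46.69 = $3,078,271.70.
Subtracting fixed costs: EBIT = $3,078,271.70 − $1,141,900 = $1,936,371.70.
DOL = contribution ÷ EBIT = $3,078,271.70 ÷ $1,936,371.70 = 1.5897.
%ΔEBIT = DOL × %ΔSales = 1.5897 × -19.2% = -30.5%.

-30.5%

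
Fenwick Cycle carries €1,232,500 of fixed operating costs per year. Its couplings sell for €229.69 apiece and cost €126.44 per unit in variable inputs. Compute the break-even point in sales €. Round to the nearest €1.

€2,741,820

Contribution margin per unit = €229.69 − €126.44 = €103.25, a CM ratio of €103.25 ÷ €229.69 = 0.4495.
Break-even sales = FC ÷ CM ratio = €1,232,500 × €229.69 / €103.25 = €2,741,820.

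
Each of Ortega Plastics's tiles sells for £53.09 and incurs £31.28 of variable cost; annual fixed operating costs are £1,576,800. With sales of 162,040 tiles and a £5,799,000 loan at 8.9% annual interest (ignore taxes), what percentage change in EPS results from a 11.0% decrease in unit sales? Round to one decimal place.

At 162,040 units, contribution = 162,040 × £21.81 = £3,534,092.40.
Subtracting fixed costs: EBIT = £3,534,092.40 − £1,576,800 = £1,957,292.40.
Interest = £516,111.00, so EBIT − I = £1,441,181.40.
DCL = total CM / (EBIT − I) = £3,534,092.40 / £1,441,181.40 = 2.4522.
%ΔEPS = DCL × %ΔSales = 2.4522 × -11.0% = -27.0%.

-27.0%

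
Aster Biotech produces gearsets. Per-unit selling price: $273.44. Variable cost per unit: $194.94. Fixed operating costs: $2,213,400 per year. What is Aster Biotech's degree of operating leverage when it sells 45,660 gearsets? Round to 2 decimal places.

2.61

Contribution at this volume is 45,660 × $78.50 = $3,584,310.00.
Subtracting fixed costs: EBIT = $3,584,310.00 − $2,213,400 = $1,370,910.00.
DOL = contribution ÷ EBIT = $3,584,310.00 ÷ $1,370,910.00 = 2.6145.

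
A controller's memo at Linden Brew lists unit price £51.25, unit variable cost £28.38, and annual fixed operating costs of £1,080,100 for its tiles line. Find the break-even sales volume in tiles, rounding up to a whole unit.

47,228 tiles

Unit CM = price − variable cost = £51.25 − £28.38 = £22.87.
Break-even Q = £1,080,100 / £22.87 = 47,227.81 → 47,228 tiles.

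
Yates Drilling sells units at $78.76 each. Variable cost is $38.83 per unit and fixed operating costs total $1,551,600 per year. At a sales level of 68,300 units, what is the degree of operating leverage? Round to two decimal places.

Total contribution margin = 68,300 × $39.93 = $2,727,219.00.
Operating income = contribution − fixed costs = $2,727,219.00 − $1,551,600 = $1,175,619.00.
So DOL = total CM / EBIT = $2,727,219.00 / $1,175,619.00 = 2.3198.

2.32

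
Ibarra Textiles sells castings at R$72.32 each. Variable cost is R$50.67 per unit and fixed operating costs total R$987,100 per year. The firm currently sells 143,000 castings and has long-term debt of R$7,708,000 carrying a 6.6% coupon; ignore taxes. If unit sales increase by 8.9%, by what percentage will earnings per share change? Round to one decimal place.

Total contribution margin = 143,000 × R$21.65 = R$3,095,950.00.
Operating income = contribution − fixed costs = R$3,095,950.00 − R$987,100 = R$2,108,850.00.
After interest of R$508,728.00, pre-tax earnings = R$1,600,122.00.
Degree of combined leverage = contribution ÷ (EBIT − I) = R$3,095,950.00 ÷ R$1,600,122.00 = 1.9348.
EPS therefore changes by 1.9348 × (+8.9%) = +17.2%.

+17.2%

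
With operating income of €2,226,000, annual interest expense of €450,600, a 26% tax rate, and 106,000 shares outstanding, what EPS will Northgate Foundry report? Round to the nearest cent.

Pre-tax income = €2,226,000 − €450,600.00 = €1,775,400.00.
After tax at 26%: net income = €1,775,400.00 × 0.74 = €1,313,796.00.
EPS = €1,313,796.00 ÷ 106,000 = €12.39.

€12.39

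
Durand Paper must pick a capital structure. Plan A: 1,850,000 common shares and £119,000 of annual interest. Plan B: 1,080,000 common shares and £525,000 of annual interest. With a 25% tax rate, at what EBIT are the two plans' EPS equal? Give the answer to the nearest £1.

Set EPS_A = EPS_B: (EBIT − £119,000)(1 − 0.25) ÷ 1,850,000 = (EBIT − £525,000)(1 − 0.25) ÷ 1,080,000.
Cancelling (1 − t) and cross-multiplying: 1,080,000·(EBIT − 119,000) = 1,850,000·(EBIT − 525,000).
Solving, EBIT = (525,000·1,850,000 − 119,000·1,080,000) / (1,850,000 − 1,080,000) = 842,730,000,000 / 770,000 = 1,094,454.55.

£1,094,455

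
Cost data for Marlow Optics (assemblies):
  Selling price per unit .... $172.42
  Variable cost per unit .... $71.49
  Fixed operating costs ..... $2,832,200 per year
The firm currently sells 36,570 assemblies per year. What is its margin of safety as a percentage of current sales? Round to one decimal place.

Unit CM = price − variable cost = $172.42 − $71.49 = $100.93. Break-even units = $2,832,200 ÷ $100.93 = 28,061.03; break-even revenue = 28,061.03 × $172.42 = $4,838,283.21.
Current sales = 36,570 × $172.42 = $6,305,399.40.
Margin of safety = ($6,305,399.40 − $4,838,283.21) ÷ $6,305,399.40 = 23.3%.

23.3%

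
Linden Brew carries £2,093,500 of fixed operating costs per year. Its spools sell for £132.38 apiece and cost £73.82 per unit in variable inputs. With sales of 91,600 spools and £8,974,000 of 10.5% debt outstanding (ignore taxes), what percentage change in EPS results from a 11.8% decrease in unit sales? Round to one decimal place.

-27.2%

Contribution at this volume is 91,600 × £58.56 = £5,364,096.00.
Subtracting fixed costs: EBIT = £5,364,096.00 − £2,093,500 = £3,270,596.00.
Interest = £942,270.00, so EBIT − I = £2,328,326.00.
Degree of combined leverage = contribution ÷ (EBIT − I) = £5,364,096.00 ÷ £2,328,326.00 = 2.3038.
%ΔEPS = DCL × %ΔSales = 2.3038 × -11.8% = -27.2%.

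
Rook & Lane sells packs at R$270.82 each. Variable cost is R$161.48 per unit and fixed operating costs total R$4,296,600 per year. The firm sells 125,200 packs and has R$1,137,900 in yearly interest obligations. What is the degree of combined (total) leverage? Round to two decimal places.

1.66

Contribution at this volume is 125,200 × R$109.34 = R$13,689,368.00.
EBIT = R$13,689,368.00 − R$4,296,600 = R$9,392,768.00. Interest = R$1,137,900.00, so EBIT − I = R$8,254,868.00.
DCL = contribution ÷ (EBIT − I) = R$13,689,368.00 ÷ R$8,254,868.00 = 1.6583.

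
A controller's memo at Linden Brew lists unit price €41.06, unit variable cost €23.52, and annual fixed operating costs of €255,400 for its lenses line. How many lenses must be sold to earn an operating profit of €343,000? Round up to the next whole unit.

34,117 lenses

Unit CM = price − variable cost = €41.06 − €23.52 = €17.54.
Required volume = (fixed costs + target profit) ÷ CM = (€255,400 + €343,000) ÷ €17.54 = 34,116.31, so 34,117 lenses.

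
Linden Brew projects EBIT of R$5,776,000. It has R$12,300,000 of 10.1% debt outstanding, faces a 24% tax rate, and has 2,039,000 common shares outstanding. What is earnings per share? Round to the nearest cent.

Pre-tax income = R$5,776,000 − R$1,242,300.00 = R$4,533,700.00.
Net income = R$4,533,700.00 × (1 − 0.24) = R$3,445,612.00.
Per share: R$3,445,612.00 / 2,039,000 shares = R$1.69.

R$1.69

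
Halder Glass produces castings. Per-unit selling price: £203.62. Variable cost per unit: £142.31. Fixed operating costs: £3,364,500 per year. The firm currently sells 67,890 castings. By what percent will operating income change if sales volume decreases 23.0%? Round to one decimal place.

-120.0%

Contribution at this volume is 67,890 × £61.31 = £4,162,335.90.
Operating income = contribution − fixed costs = £4,162,335.90 − £3,364,500 = £797,835.90.
DOL = contribution ÷ EBIT = £4,162,335.90 ÷ £797,835.90 = 5.2170.
%ΔEBIT = DOL × %ΔSales = 5.2170 × -23.0% = -120.0%.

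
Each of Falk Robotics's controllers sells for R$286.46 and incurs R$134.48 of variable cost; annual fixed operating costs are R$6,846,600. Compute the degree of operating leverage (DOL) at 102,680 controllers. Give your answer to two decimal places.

1.78

Contribution at this volume is 102,680 × R$151.98 = R$15,605,306.40.
EBIT = R$15,605,306.40 − R$6,846,600 = R$8,758,706.40.
DOL = contribution ÷ EBIT = R$15,605,306.40 ÷ R$8,758,706.40 = 1.7817.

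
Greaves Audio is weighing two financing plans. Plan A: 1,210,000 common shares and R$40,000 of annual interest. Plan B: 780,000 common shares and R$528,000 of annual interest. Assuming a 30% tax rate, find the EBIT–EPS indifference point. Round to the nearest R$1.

R$1,413,209

At indifference, (EBIT − 40,000)(1 − t)/1,210,000 = (EBIT − 528,000)(1 − t)/780,000.
Cancelling (1 − t) and cross-multiplying: 780,000·(EBIT − 40,000) = 1,210,000·(EBIT − 528,000).
EBIT × (1,210,000 − 780,000) = 528,000 × 1,210,000 − 40,000 × 780,000 = 607,680,000,000, so EBIT = 607,680,000,000 ÷ 430,000 = 1,413,209.30.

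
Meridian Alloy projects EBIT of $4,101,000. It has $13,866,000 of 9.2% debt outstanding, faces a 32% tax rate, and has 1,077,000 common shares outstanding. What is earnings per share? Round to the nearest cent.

Interest = $1,275,672.00, so EBT = $4,101,000 − $1,275,672.00 = $2,825,328.00.
After tax at 32%: net income = $2,825,328.00 × 0.68 = $1,921,223.04.
Per share: $1,921,223.04 / 1,077,000 shares = $1.78.

$1.78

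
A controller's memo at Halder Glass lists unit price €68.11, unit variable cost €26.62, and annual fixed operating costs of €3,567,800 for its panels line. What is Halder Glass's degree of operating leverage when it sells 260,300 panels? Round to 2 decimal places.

Total contribution margin = 260,300 × €41.49 = €10,799,847.00.
Subtracting fixed costs: EBIT = €10,799,847.00 − €3,567,800 = €7,232,047.00.
So DOL = total CM / EBIT = €10,799,847.00 / €7,232,047.00 = 1.4933.

1.49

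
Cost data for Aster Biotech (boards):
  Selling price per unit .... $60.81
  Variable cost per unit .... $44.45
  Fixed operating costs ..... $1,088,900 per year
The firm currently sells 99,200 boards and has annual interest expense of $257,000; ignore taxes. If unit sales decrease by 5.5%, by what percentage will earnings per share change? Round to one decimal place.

Contribution at this volume is 99,200 × $16.36 = $1,622,912.00.
Subtracting fixed costs: EBIT = $1,622,912.00 − $1,088,900 = $534,012.00.
Interest = $257,000.00, so EBIT − I = $277,012.00.
Degree of combined leverage = contribution ÷ (EBIT − I) = $1,622,912.00 ÷ $277,012.00 = 5.8586.
EPS therefore changes by 5.8586 × (-5.5%) = -32.2%.

-32.2%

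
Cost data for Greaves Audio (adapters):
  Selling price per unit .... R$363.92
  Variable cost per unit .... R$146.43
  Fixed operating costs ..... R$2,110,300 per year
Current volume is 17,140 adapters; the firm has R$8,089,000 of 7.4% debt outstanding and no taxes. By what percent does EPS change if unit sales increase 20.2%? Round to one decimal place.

+73.9%

Contribution at this volume is 17,140 × R$217.49 = R$3,727,778.60.
Operating income = contribution − fixed costs = R$3,727,778.60 − R$2,110,300 = R$1,617,478.60.
After interest of R$598,586.00, pre-tax earnings = R$1,018,892.60.
DCL = total CM / (EBIT − I) = R$3,727,778.60 / R$1,018,892.60 = 3.6587.
%ΔEPS = DCL × %ΔSales = 3.6587 × +20.2% = +73.9%.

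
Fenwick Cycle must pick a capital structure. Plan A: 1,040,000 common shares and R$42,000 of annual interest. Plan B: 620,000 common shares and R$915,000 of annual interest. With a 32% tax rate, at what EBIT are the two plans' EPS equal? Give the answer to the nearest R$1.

Set EPS_A = EPS_B: (EBIT − R$42,000)(1 − 0.32) ÷ 1,040,000 = (EBIT − R$915,000)(1 − 0.32) ÷ 620,000.
The (1 − t) factor cancels: (EBIT − 42,000) × 620,000 = (EBIT − 915,000) × 1,040,000.
EBIT × (1,040,000 − 620,000) = 915,000 × 1,040,000 − 42,000 × 620,000 = 925,560,000,000, so EBIT = 925,560,000,000 ÷ 420,000 = 2,203,714.29.

R$2,203,714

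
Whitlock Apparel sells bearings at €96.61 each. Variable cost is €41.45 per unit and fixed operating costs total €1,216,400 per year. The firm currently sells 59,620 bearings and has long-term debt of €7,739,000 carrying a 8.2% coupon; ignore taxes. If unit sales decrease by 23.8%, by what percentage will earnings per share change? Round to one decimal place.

Contribution at this volume is 59,620 × €55.16 = €3,288,639.20.
Subtracting fixed costs: EBIT = €3,288,639.20 − €1,216,400 = €2,072,239.20.
After interest of €634,598.00, pre-tax earnings = €1,437,641.20.
Degree of combined leverage = contribution ÷ (EBIT − I) = €3,288,639.20 ÷ €1,437,641.20 = 2.2875.
%ΔEPS = DCL × %ΔSales = 2.2875 × -23.8% = -54.4%.

-54.4%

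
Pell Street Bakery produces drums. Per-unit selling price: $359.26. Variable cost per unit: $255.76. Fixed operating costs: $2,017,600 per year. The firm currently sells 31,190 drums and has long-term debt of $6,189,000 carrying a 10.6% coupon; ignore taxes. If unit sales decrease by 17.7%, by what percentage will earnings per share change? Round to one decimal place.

Contribution at this volume is 31,190 × $103.50 = $3,228,165.00.
Operating income = contribution − fixed costs = $3,228,165.00 − $2,017,600 = $1,210,565.00.
After interest of $656,034.00, pre-tax earnings = $554,531.00.
DCL = total CM / (EBIT − I) = $3,228,165.00 / $554,531.00 = 5.8214.
EPS therefore changes by 5.8214 × (-17.7%) = -103.0%.

-103.0%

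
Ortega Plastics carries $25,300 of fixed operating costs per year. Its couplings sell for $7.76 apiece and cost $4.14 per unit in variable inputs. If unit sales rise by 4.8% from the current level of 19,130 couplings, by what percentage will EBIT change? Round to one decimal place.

Total contribution margin = 19,130 × $3.62 = $69,250.60.
Operating income = contribution − fixed costs = $69,250.60 − $25,300 = $43,950.60.
DOL = contribution ÷ EBIT = $69,250.60 ÷ $43,950.60 = 1.5756.
%ΔEBIT = DOL × %ΔSales = 1.5756 × +4.8% = +7.6%.

+7.6%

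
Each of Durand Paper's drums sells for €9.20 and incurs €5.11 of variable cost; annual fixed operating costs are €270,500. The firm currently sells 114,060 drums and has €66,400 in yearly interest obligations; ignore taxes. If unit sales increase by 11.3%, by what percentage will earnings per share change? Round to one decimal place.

At 114,060 units, contribution = 114,060 × €4.09 = €466,505.40.
Subtracting fixed costs: EBIT = €466,505.40 − €270,500 = €196,005.40.
After interest of €66,400.00, pre-tax earnings = €129,605.40.
Degree of combined leverage = contribution ÷ (EBIT − I) = €466,505.40 ÷ €129,605.40 = 3.5994.
%ΔEPS = DCL × %ΔSales = 3.5994 × +11.3% = +40.7%.

+40.7%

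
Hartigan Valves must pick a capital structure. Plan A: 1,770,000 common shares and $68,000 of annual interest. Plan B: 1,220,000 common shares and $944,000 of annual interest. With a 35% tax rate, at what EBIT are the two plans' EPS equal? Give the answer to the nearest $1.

$2,887,127

Set EPS_A = EPS_B: (EBIT − $68,000)(1 − 0.35) ÷ 1,770,000 = (EBIT − $944,000)(1 − 0.35) ÷ 1,220,000.
The (1 − t) factor cancels: (EBIT − 68,000) × 1,220,000 = (EBIT − 944,000) × 1,770,000.
EBIT × (1,770,000 − 1,220,000) = 944,000 × 1,770,000 − 68,000 × 1,220,000 = 1,587,920,000,000, so EBIT = 1,587,920,000,000 ÷ 550,000 = 2,887,127.27.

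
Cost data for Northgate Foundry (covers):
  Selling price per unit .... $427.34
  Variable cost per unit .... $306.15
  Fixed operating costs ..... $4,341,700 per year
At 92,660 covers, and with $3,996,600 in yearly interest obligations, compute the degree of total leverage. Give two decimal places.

3.88

Total contribution margin = 92,660 × $121.19 = $11,229,465.40.
Subtracting fixed costs: EBIT = $11,229,465.40 − $4,341,700 = $6,887,765.40. Interest = $3,996,600.00, so EBIT − I = $2,891,165.40.
Degree of total leverage = total CM / (EBIT − interest) = $11,229,465.40 / $2,891,165.40 = 3.8841.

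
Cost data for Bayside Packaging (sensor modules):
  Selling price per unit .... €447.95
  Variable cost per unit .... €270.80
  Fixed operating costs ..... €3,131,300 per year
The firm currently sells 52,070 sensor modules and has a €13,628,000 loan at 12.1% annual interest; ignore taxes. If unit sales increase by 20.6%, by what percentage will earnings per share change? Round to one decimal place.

At 52,070 units, contribution = 52,070 × €177.15 = €9,224,200.50.
Operating income = contribution − fixed costs = €9,224,200.50 − €3,131,300 = €6,092,900.50.
After interest of €1,648,988.00, pre-tax earnings = €4,443,912.50.
Degree of combined leverage = contribution ÷ (EBIT − I) = €9,224,200.50 ÷ €4,443,912.50 = 2.0757.
EPS therefore changes by 2.0757 × (+20.6%) = +42.8%.

+42.8%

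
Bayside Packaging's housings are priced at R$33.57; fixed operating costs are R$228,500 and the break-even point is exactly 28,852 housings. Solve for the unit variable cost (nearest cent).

R$25.65

At break-even, FC = Q × (P − VC), so P − VC = R$228,500 ÷ 28,852 = R$7.9197.
Hence VC = price − CM = R$33.57 − R$7.9197 = R$25.65.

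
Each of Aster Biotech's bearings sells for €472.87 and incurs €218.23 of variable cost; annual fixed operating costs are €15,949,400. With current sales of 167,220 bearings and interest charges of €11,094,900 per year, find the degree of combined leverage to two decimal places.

At 167,220 units, contribution = 167,220 × €254.64 = €42,580,900.80.
Subtracting fixed costs: EBIT = €42,580,900.80 − €15,949,400 = €26,631,500.80. Interest = €11,094,900.00.
DOL = €42,580,900.80 ÷ €26,631,500.80 = 1.5989; DFL = €26,631,500.80 ÷ €15,536,600.80 = 1.7141.
DCL = DOL × DFL = 1.5989 × 1.7141 = 2.7407.

2.74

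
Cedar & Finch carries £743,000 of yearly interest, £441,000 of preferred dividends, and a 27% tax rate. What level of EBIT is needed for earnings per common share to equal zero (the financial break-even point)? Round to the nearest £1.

Grossing the preferred dividend up to pre-tax terms: £441,000 / (1 − 0.27) = £604,109.59.
EPS = 0 when EBIT covers interest plus the pre-tax preferred burden: £743,000 + £604,109.59 = £1,347,109.59.

£1,347,110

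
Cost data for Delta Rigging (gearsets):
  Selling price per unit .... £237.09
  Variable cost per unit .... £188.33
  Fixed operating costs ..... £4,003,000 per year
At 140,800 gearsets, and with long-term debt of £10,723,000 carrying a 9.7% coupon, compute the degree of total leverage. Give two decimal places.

3.77

At 140,800 units, contribution = 140,800 × £48.76 = £6,865,408.00.
EBIT = £6,865,408.00 − £4,003,000 = £2,862,408.00. Interest = £1,040,131.00.
DOL = £6,865,408.00 ÷ £2,862,408.00 = 2.3985; DFL = £2,862,408.00 ÷ £1,822,277.00 = 1.5708.
Combined leverage = 2.3985 × 1.5708 = 3.7676.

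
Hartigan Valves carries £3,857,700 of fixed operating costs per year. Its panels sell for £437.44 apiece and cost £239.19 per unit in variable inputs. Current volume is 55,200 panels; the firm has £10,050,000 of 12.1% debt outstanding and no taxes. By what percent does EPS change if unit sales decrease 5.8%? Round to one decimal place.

At 55,200 units, contribution = 55,200 × £198.25 = £10,943,400.00.
Operating income = contribution − fixed costs = £10,943,400.00 − £3,857,700 = £7,085,700.00.
Interest = £1,216,050.00, so EBIT − I = £5,869,650.00.
DCL = total CM / (EBIT − I) = £10,943,400.00 / £5,869,650.00 = 1.8644.
%ΔEPS = DCL × %ΔSales = 1.8644 × -5.8% = -10.8%.

-10.8%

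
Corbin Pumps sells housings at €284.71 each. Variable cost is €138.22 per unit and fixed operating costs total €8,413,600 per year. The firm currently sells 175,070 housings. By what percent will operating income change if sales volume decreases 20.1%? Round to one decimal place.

Contribution at this volume is 175,070 × €146.49 = €25,646,004.30.
Subtracting fixed costs: EBIT = €25,646,004.30 − €8,413,600 = €17,232,404.30.
Degree of operating leverage = €25,646,004.30 / €17,232,404.30 = 1.4882.
Operating income changes by 1.4882 × -20.1% = -29.9%.

-29.9%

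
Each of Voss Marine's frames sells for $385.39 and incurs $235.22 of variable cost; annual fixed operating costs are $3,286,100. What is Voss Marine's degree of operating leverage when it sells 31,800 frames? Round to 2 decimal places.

At 31,800 units, contribution = 31,800 × $150.17 = $4,775,406.00.
EBIT = $4,775,406.00 − $3,286,100 = $1,489,306.00.
DOL = contribution ÷ EBIT = $4,775,406.00 ÷ $1,489,306.00 = 3.2065.

3.21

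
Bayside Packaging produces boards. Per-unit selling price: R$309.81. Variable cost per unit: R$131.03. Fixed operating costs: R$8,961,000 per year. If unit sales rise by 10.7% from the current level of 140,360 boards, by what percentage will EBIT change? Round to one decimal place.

At 140,360 units, contribution = 140,360 × R$178.78 = R$25,093,560.80.
EBIT = R$25,093,560.80 − R$8,961,000 = R$16,132,560.80.
DOL = contribution ÷ EBIT = R$25,093,560.80 ÷ R$16,132,560.80 = 1.5555.
%ΔEBIT = DOL × %ΔSales = 1.5555 × +10.7% = +16.6%.

+16.6%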